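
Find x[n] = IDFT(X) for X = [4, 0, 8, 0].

x[n] = (1/4) Σ(k=0 to 3) X[k] · e^(2πikn/4)

Computing each x[n]:
x[0] = 3
x[1] = -1
x[2] = 3
x[3] = -1

x = [3, -1, 3, -1]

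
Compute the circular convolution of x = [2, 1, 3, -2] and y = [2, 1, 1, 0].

(x ⊛ y)[n] = Σ(m=0 to 3) x[m] · y[(n-m) mod 4]

Computing each output sample:
(x ⊛ y)[0] = 5
(x ⊛ y)[1] = 2
(x ⊛ y)[2] = 9
(x ⊛ y)[3] = 0

x ⊛ y = [5, 2, 9, 0]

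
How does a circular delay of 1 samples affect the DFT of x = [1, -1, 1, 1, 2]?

Time shift by 1: X_shifted[k] = ω_5^(1k) · X[k]
Shifted x = [2, 1, -1, 1, 1]

DFT(x[n-1]) = [4, 2.6180+1.1756i, 0.3820-1.9021i, 0.3820+1.9021i, 2.6180-1.1756i]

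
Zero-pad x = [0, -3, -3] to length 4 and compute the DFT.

Original 3-point DFT: [-6, 3, 3]
Zero-padded 4-point DFT provides frequency interpolation.

DFT_4([x, 0, ...]) = [-6, 3+3i, 0, 3-3i]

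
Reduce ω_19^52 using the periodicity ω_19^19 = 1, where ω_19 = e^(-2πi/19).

Since ω_19^19 = 1, powers reduce modulo 19.
52 mod 19 = 14
So ω_19^52 = ω_19^14 = e^(-2πi·14/19)

ω_19^52 = ω_19^14 = -0.0826+0.9966i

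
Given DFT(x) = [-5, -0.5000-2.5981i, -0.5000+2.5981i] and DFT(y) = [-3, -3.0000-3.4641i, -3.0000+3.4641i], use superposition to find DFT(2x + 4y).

By linearity: DFT(2x + 4y) = 2·DFT(x) + 4·DFT(y)
= 2·[-5, -0.5000-2.5981i, -0.5000+2.5981i] + 4·[-3, -3.0000-3.4641i, -3.0000+3.4641i]

Computing element-wise:
Z[0] = 2·(-5) + 4·(-3) = -22
Z[1] = 2·(-0.5000-2.5981i) + 4·(-3.0000-3.4641i) = -13.0000-19.0526i
Z[2] = 2·(-0.5000+2.5981i) + 4·(-3.0000+3.4641i) = -13.0000+19.0526i

DFT(2x + 4y) = 2·X + 4·Y = [-22, -13.0000-19.0526i, -13.0000+19.0526i]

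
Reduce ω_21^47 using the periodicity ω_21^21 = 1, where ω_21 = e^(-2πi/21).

Since ω_21^21 = 1, powers reduce modulo 21.
47 mod 21 = 5
So ω_21^47 = ω_21^5 = e^(-2πi·5/21)

ω_21^47 = ω_21^5 = 0.0747-0.9972i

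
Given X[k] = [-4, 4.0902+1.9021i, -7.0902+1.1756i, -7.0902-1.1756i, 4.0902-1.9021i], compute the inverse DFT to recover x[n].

x[n] = (1/5) Σ(k=0 to 4) X[k] · e^(2πikn/5)

Computing each x[n]:
x[0] = -2
x[1] = 1
x[2] = -3
x[3] = -3
x[4] = 3

x = [-2, 1, -3, -3, 3]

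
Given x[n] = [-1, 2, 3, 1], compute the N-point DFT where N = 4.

X[k] = Σ(n=0 to 3) x[n] · ω_4^(nk)
where ω_4 = e^(-2πi/4)

Computing each X[k]:
X[0] = 5
X[1] = -4-1i
X[2] = -1
X[3] = -4+1i

X = [5, -4-1i, -1, -4+1i]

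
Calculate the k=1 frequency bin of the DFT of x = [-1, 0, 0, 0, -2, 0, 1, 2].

X[1] = Σ(n=0 to 7) x[n] · ω_8^(1n) where ω_8 = e^(-2πi/8)
= (-1)·ω_8^0 + (0)·ω_8^1 + (0)·ω_8^2 + (0)·ω_8^3 + (-2)·ω_8^4 + (0)·ω_8^5 + (1)·ω_8^6 + (2)·ω_8^7

X[1] = 2.4142+2.4142i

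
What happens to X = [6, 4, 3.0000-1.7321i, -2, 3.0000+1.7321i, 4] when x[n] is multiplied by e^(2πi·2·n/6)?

Modulation property: DFT(ω_6^(-2n)·x[n]) = X[(k-2) mod 6], so circularly shift X by 2 positions.

X[k-2] = [3.0000+1.7321i, 4, 6, 4, 3.0000-1.7321i, -2]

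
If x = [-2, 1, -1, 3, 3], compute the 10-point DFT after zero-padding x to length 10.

Original 5-point DFT: [4, -2.3820+4.2533i, -4.6180-2.6287i, -4.6180+2.6287i, -2.3820-4.2533i]
Zero-padded 10-point DFT provides frequency interpolation.

DFT_10([x, 0, ...]) = [4, -4.8541-4.2533i, -2.3820+4.2533i, 1.8541-2.6287i, -4.6180-2.6287i, -4, -4.6180+2.6287i, 1.8541+2.6287i, -2.3820-4.2533i, -4.8541+4.2533i]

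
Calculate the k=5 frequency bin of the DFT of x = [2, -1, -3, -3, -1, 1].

X[5] = Σ(n=0 to 5) x[n] · ω_6^(5n) where ω_6 = e^(-2πi/6)
= (2)·ω_6^0 + (-1)·ω_6^5 + (-3)·ω_6^10 + (-3)·ω_6^15 + (-1)·ω_6^20 + (1)·ω_6^25

X[5] = 7.0000-3.4641i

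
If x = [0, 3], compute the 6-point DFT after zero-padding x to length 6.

Original 2-point DFT: [3, -3]
Zero-padded 6-point DFT provides frequency interpolation.

DFT_6([x, 0, ...]) = [3, 1.5000-2.5981i, -1.5000-2.5981i, -3, -1.5000+2.5981i, 1.5000+2.5981i]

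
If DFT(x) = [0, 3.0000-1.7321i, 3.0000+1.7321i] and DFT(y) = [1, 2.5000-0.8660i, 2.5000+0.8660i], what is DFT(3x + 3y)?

By linearity: DFT(3x + 3y) = 3·DFT(x) + 3·DFT(y)
= 3·[0, 3.0000-1.7321i, 3.0000+1.7321i] + 3·[1, 2.5000-0.8660i, 2.5000+0.8660i]

Computing element-wise:
Z[0] = 3·(0) + 3·(1) = 3
Z[1] = 3·(3.0000-1.7321i) + 3·(2.5000-0.8660i) = 16.5000-7.7943i
Z[2] = 3·(3.0000+1.7321i) + 3·(2.5000+0.8660i) = 16.5000+7.7943i

DFT(3x + 3y) = 3·X + 3·Y = [3, 16.5000-7.7943i, 16.5000+7.7943i]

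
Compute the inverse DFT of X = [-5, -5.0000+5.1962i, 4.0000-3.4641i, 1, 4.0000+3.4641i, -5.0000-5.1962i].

x[n] = (1/6) Σ(k=0 to 5) X[k] · e^(2πikn/6)

Computing each x[n]:
x[0] = -1
x[1] = -3
x[2] = -3
x[3] = 2
x[4] = 2
x[5] = -2

x = [-1, -3, -3, 2, 2, -2]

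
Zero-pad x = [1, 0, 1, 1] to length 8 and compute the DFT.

Original 4-point DFT: [3, 1i, 1, -1i]
Zero-padded 8-point DFT provides frequency interpolation.

DFT_8([x, 0, ...]) = [3, 0.2929-1.7071i, 1i, 1.7071+0.2929i, 1, 1.7071-0.2929i, -1i, 0.2929+1.7071i]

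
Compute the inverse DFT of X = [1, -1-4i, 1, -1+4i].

x[n] = (1/4) Σ(k=0 to 3) X[k] · e^(2πikn/4)

Computing each x[n]:
x[0] = 0
x[1] = 2
x[2] = 1
x[3] = -2

x = [0, 2, 1, -2]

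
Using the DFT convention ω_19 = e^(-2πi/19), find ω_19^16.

ω_19^16 = e^(-2πi·16/19)
= cos(-2π·16/19) + i·sin(-2π·16/19)
= cos(-32π/19) + i·sin(-32π/19)

ω_19^16 = cos(-32π/19) + i·sin(-32π/19) = 0.5469+0.8372i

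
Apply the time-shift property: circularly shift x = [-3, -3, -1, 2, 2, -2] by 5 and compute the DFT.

Time shift by 5: X_shifted[k] = ω_6^(5k) · X[k]
Shifted x = [-3, -1, 2, 2, -2, -3]

DFT(x[n-5]) = [-5, -7.0000-5.1962i, 1.0000+1.7321i, -1, 1.0000-1.7321i, -7.0000+5.1962i]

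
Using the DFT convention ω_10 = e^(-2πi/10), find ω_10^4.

ω_10^4 = e^(-2πi·4/10)
= cos(-2π·4/10) + i·sin(-2π·4/10)
= cos(-8π/10) + i·sin(-8π/10)

ω_10^4 = cos(-8π/10) + i·sin(-8π/10) = -0.8090-0.5878i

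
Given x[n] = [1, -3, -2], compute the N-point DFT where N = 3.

X[k] = Σ(n=0 to 2) x[n] · ω_3^(nk)
where ω_3 = e^(-2πi/3)

Computing each X[k]:
X[0] = -4
X[1] = 3.5000+0.8660i
X[2] = 3.5000-0.8660i

X = [-4, 3.5000+0.8660i, 3.5000-0.8660i]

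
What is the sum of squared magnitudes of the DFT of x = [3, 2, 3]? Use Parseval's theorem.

Parseval: Σ|x[n]|² = (1/N)Σ|X[k]|², so Σ|X[k]|² = N·Σ|x[n]|² = 3·22.0000

Σ|X[k]|² = N·Σ|x[n]|² = 3·22.0000 = 66.0000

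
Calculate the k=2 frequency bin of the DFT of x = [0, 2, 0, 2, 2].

X[2] = Σ(n=0 to 4) x[n] · ω_5^(2n) where ω_5 = e^(-2πi/5)
= (0)·ω_5^0 + (2)·ω_5^2 + (0)·ω_5^4 + (2)·ω_5^6 + (2)·ω_5^8

X[2] = -2.6180-1.9021i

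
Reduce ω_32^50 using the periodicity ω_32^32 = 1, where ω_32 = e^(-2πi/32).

Since ω_32^32 = 1, powers reduce modulo 32.
50 mod 32 = 18
So ω_32^50 = ω_32^18 = e^(-2πi·18/32)

ω_32^50 = ω_32^18 = -0.9239+0.3827i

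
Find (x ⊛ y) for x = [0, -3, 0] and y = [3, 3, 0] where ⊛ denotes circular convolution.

(x ⊛ y)[n] = Σ(m=0 to 2) x[m] · y[(n-m) mod 3]

Computing each output sample:
(x ⊛ y)[0] = 0
(x ⊛ y)[1] = -9
(x ⊛ y)[2] = -9

x ⊛ y = [0, -9, -9]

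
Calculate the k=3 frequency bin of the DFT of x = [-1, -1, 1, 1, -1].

X[3] = Σ(n=0 to 4) x[n] · ω_5^(3n) where ω_5 = e^(-2πi/5)
= (-1)·ω_5^0 + (-1)·ω_5^3 + (1)·ω_5^6 + (1)·ω_5^9 + (-1)·ω_5^12

X[3] = 1.2361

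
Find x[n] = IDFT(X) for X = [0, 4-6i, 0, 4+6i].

x[n] = (1/4) Σ(k=0 to 3) X[k] · e^(2πikn/4)

Computing each x[n]:
x[0] = 2
x[1] = 3
x[2] = -2
x[3] = -3

x = [2, 3, -2, -3]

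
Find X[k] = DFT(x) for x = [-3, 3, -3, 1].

X[k] = Σ(n=0 to 3) x[n] · ω_4^(nk)
where ω_4 = e^(-2πi/4)

Computing each X[k]:
X[0] = -2
X[1] = -2i
X[2] = -10
X[3] = 2i

X = [-2, -2i, -10, 2i]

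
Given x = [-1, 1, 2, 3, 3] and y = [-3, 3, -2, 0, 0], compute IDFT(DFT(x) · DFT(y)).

(x ⊛ y)[n] = Σ(m=0 to 4) x[m] · y[(n-m) mod 5]

Computing each output sample:
(x ⊛ y)[0] = 6
(x ⊛ y)[1] = -12
(x ⊛ y)[2] = -1
(x ⊛ y)[3] = -5
(x ⊛ y)[4] = -4

x ⊛ y = [6, -12, -1, -5, -4]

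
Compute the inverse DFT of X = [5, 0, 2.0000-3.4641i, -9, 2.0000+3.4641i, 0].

x[n] = (1/6) Σ(k=0 to 5) X[k] · e^(2πikn/6)

Computing each x[n]:
x[0] = 0
x[1] = 3
x[2] = -2
x[3] = 3
x[4] = 0
x[5] = 1

x = [0, 3, -2, 3, 0, 1]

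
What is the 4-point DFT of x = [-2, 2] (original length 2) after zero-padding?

Original 2-point DFT: [0, -4]
Zero-padded 4-point DFT provides frequency interpolation.

DFT_4([x, 0, ...]) = [0, -2-2i, -4, -2+2i]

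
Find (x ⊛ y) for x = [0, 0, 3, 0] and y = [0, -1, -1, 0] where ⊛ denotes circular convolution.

(x ⊛ y)[n] = Σ(m=0 to 3) x[m] · y[(n-m) mod 4]

Computing each output sample:
(x ⊛ y)[0] = -3
(x ⊛ y)[1] = 0
(x ⊛ y)[2] = 0
(x ⊛ y)[3] = -3

x ⊛ y = [-3, 0, 0, -3]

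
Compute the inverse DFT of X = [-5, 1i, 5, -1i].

x[n] = (1/4) Σ(k=0 to 3) X[k] · e^(2πikn/4)

Computing each x[n]:
x[0] = 0
x[1] = -3
x[2] = 0
x[3] = -2

x = [0, -3, 0, -2]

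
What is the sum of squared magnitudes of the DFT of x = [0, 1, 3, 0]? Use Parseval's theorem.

Parseval: Σ|x[n]|² = (1/N)Σ|X[k]|², so Σ|X[k]|² = N·Σ|x[n]|² = 4·10.0000

Σ|X[k]|² = N·Σ|x[n]|² = 4·10.0000 = 40.0000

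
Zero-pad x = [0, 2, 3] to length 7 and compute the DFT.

Original 3-point DFT: [5, -2.5000+0.8660i, -2.5000-0.8660i]
Zero-padded 7-point DFT provides frequency interpolation.

DFT_7([x, 0, ...]) = [5, 0.5794-4.4884i, -3.1479-0.6482i, 0.0685+1.4777i, 0.0685-1.4777i, -3.1479+0.6482i, 0.5794+4.4884i]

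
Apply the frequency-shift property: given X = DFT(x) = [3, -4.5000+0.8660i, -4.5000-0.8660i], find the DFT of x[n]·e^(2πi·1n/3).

Modulation property: DFT(ω_3^(-1n)·x[n]) = X[(k-1) mod 3], so circularly shift X by 1 positions.

X[k-1] = [-4.5000-0.8660i, 3, -4.5000+0.8660i]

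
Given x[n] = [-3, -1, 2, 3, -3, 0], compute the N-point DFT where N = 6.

X[k] = Σ(n=0 to 5) x[n] · ω_6^(nk)
where ω_6 = e^(-2πi/6)

Computing each X[k]:
X[0] = -2
X[1] = -6.0000-3.4641i
X[2] = 1.0000+5.1962i
X[3] = -6
X[4] = 1.0000-5.1962i
X[5] = -6.0000+3.4641i

X = [-2, -6.0000-3.4641i, 1.0000+5.1962i, -6, 1.0000-5.1962i, -6.0000+3.4641i]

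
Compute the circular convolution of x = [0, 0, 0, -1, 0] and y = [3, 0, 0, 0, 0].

(x ⊛ y)[n] = Σ(m=0 to 4) x[m] · y[(n-m) mod 5]

Computing each output sample:
(x ⊛ y)[0] = 0
(x ⊛ y)[1] = 0
(x ⊛ y)[2] = 0
(x ⊛ y)[3] = -3
(x ⊛ y)[4] = 0

x ⊛ y = [0, 0, 0, -3, 0]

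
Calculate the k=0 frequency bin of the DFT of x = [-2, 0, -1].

X[0] = Σ(n=0 to 2) x[n] · ω_3^0 = Σ x[n]
= (-2) + (0) + (-1)

X[0] = -3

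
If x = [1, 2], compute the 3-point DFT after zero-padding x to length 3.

Original 2-point DFT: [3, -1]
Zero-padded 3-point DFT provides frequency interpolation.

DFT_3([x, 0, ...]) = [3, -1.7321i, 1.7321i]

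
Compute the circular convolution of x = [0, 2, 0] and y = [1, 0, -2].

(x ⊛ y)[n] = Σ(m=0 to 2) x[m] · y[(n-m) mod 3]

Computing each output sample:
(x ⊛ y)[0] = -4
(x ⊛ y)[1] = 2
(x ⊛ y)[2] = 0

x ⊛ y = [-4, 2, 0]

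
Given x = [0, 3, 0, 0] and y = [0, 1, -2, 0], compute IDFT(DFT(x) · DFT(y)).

(x ⊛ y)[n] = Σ(m=0 to 3) x[m] · y[(n-m) mod 4]

Computing each output sample:
(x ⊛ y)[0] = 0
(x ⊛ y)[1] = 0
(x ⊛ y)[2] = 3
(x ⊛ y)[3] = -6

x ⊛ y = [0, 0, 3, -6]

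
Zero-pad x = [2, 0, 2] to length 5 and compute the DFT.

Original 3-point DFT: [4, 1.0000+1.7321i, 1.0000-1.7321i]
Zero-padded 5-point DFT provides frequency interpolation.

DFT_5([x, 0, ...]) = [4, 0.3820-1.1756i, 2.6180+1.9021i, 2.6180-1.9021i, 0.3820+1.1756i]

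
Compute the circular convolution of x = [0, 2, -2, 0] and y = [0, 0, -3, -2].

(x ⊛ y)[n] = Σ(m=0 to 3) x[m] · y[(n-m) mod 4]

Computing each output sample:
(x ⊛ y)[0] = 2
(x ⊛ y)[1] = 4
(x ⊛ y)[2] = 0
(x ⊛ y)[3] = -6

x ⊛ y = [2, 4, 0, -6]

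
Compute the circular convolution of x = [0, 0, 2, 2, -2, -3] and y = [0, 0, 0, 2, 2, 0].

(x ⊛ y)[n] = Σ(m=0 to 5) x[m] · y[(n-m) mod 6]

Computing each output sample:
(x ⊛ y)[0] = 8
(x ⊛ y)[1] = 0
(x ⊛ y)[2] = -10
(x ⊛ y)[3] = -6
(x ⊛ y)[4] = 0
(x ⊛ y)[5] = 4

x ⊛ y = [8, 0, -10, -6, 0, 4]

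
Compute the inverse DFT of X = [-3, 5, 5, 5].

x[n] = (1/4) Σ(k=0 to 3) X[k] · e^(2πikn/4)

Computing each x[n]:
x[0] = 3
x[1] = -2
x[2] = -2
x[3] = -2

x = [3, -2, -2, -2]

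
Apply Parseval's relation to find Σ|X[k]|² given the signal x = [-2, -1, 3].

Parseval: Σ|x[n]|² = (1/N)Σ|X[k]|², so Σ|X[k]|² = N·Σ|x[n]|² = 3·14.0000

Σ|X[k]|² = N·Σ|x[n]|² = 3·14.0000 = 42.0000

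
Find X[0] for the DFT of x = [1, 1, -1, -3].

X[0] = Σ(n=0 to 3) x[n] · ω_4^0 = Σ x[n]
= (1) + (1) + (-1) + (-3)

X[0] = -2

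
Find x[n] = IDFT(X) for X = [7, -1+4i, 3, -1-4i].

x[n] = (1/4) Σ(k=0 to 3) X[k] · e^(2πikn/4)

Computing each x[n]:
x[0] = 2
x[1] = -1
x[2] = 3
x[3] = 3

x = [2, -1, 3, 3]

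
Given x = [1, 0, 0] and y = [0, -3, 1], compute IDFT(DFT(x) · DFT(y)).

(x ⊛ y)[n] = Σ(m=0 to 2) x[m] · y[(n-m) mod 3]

Computing each output sample:
(x ⊛ y)[0] = 0
(x ⊛ y)[1] = -3
(x ⊛ y)[2] = 1

x ⊛ y = [0, -3, 1]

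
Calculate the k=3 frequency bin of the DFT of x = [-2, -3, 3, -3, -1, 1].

X[3] = Σ(n=0 to 5) x[n] · ω_6^(3n) where ω_6 = e^(-2πi/6)
= (-2)·ω_6^0 + (-3)·ω_6^3 + (3)·ω_6^6 + (-3)·ω_6^9 + (-1)·ω_6^12 + (1)·ω_6^15

X[3] = 5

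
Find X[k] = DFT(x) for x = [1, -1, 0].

X[k] = Σ(n=0 to 2) x[n] · ω_3^(nk)
where ω_3 = e^(-2πi/3)

Computing each X[k]:
X[0] = 0
X[1] = 1.5000+0.8660i
X[2] = 1.5000-0.8660i

X = [0, 1.5000+0.8660i, 1.5000-0.8660i]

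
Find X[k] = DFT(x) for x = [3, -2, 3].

X[k] = Σ(n=0 to 2) x[n] · ω_3^(nk)
where ω_3 = e^(-2πi/3)

Computing each X[k]:
X[0] = 4
X[1] = 2.5000+4.3301i
X[2] = 2.5000-4.3301i

X = [4, 2.5000+4.3301i, 2.5000-4.3301i]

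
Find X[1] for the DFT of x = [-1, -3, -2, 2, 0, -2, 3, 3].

X[1] = Σ(n=0 to 7) x[n] · ω_8^(1n) where ω_8 = e^(-2πi/8)
= (-1)·ω_8^0 + (-3)·ω_8^1 + (-2)·ω_8^2 + (2)·ω_8^3 + (0)·ω_8^4 + (-2)·ω_8^5 + (3)·ω_8^6 + (3)·ω_8^7

X[1] = -1.0000+6.4142i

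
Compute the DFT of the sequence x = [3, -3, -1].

X[k] = Σ(n=0 to 2) x[n] · ω_3^(nk)
where ω_3 = e^(-2πi/3)

Computing each X[k]:
X[0] = -1
X[1] = 5.0000+1.7321i
X[2] = 5.0000-1.7321i

X = [-1, 5.0000+1.7321i, 5.0000-1.7321i]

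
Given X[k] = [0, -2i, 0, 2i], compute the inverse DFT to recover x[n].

x[n] = (1/4) Σ(k=0 to 3) X[k] · e^(2πikn/4)

Computing each x[n]:
x[0] = 0
x[1] = 1
x[2] = 0
x[3] = -1

x = [0, 1, 0, -1]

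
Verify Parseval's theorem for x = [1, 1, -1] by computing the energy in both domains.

Time domain:
Σ|x[n]|² = |1|² + |1|² + |-1|² = 3.0000

Frequency domain:
(1/3)Σ|X[k]|² = (1/3)(|1|² + |1.0000-1.7321i|² + |1.0000+1.7321i|²) = (1/3)·9.0000 = 3.0000

Both sides agree, confirming Parseval's theorem.

Σ|x[n]|² = (1/N)Σ|X[k]|² = 3.0000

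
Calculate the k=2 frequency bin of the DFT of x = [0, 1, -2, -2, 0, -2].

X[2] = Σ(n=0 to 5) x[n] · ω_6^(2n) where ω_6 = e^(-2πi/6)
= (0)·ω_6^0 + (1)·ω_6^2 + (-2)·ω_6^4 + (-2)·ω_6^6 + (0)·ω_6^8 + (-2)·ω_6^10

X[2] = -0.5000-4.3301i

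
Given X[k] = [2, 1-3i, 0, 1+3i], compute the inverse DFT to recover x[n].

x[n] = (1/4) Σ(k=0 to 3) X[k] · e^(2πikn/4)

Computing each x[n]:
x[0] = 1
x[1] = 2
x[2] = 0
x[3] = -1

x = [1, 2, 0, -1]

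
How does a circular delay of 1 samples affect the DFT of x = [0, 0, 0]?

Time shift by 1: X_shifted[k] = ω_3^(1k) · X[k]
Shifted x = [0, 0, 0]

DFT(x[n-1]) = [0, 0, 0]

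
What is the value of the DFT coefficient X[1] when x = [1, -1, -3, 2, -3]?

X[1] = Σ(n=0 to 4) x[n] · ω_5^(1n) where ω_5 = e^(-2πi/5)
= (1)·ω_5^0 + (-1)·ω_5^1 + (-3)·ω_5^2 + (2)·ω_5^3 + (-3)·ω_5^4

X[1] = 0.5729+1.0368i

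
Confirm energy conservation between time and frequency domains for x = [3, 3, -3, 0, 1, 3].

Time domain:
Σ|x[n]|² = |3|² + |3|² + |-3|² + |0|² + |1|² + |3|² = 37.0000

Frequency domain:
(1/6)Σ|X[k]|² = (1/6)(|7|² + |7.0000+3.4641i|² + |1.0000-3.4641i|² + |-5|² + |1.0000+3.4641i|² + |7.0000-3.4641i|²) = (1/6)·222.0000 = 37.0000

Both sides agree, confirming Parseval's theorem.

Σ|x[n]|² = (1/N)Σ|X[k]|² = 37.0000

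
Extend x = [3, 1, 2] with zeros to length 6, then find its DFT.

Original 3-point DFT: [6, 1.5000+0.8660i, 1.5000-0.8660i]
Zero-padded 6-point DFT provides frequency interpolation.

DFT_6([x, 0, ...]) = [6, 2.5000-2.5981i, 1.5000+0.8660i, 4, 1.5000-0.8660i, 2.5000+2.5981i]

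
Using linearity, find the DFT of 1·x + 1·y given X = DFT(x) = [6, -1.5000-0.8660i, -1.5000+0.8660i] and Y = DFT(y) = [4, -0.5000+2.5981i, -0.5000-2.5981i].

By linearity: DFT(1x + 1y) = 1·DFT(x) + 1·DFT(y)
= 1·[6, -1.5000-0.8660i, -1.5000+0.8660i] + 1·[4, -0.5000+2.5981i, -0.5000-2.5981i]

Computing element-wise:
Z[0] = 1·(6) + 1·(4) = 10
Z[1] = 1·(-1.5000-0.8660i) + 1·(-0.5000+2.5981i) = -2.0000+1.7321i
Z[2] = 1·(-1.5000+0.8660i) + 1·(-0.5000-2.5981i) = -2.0000-1.7321i

DFT(1x + 1y) = 1·X + 1·Y = [10, -2.0000+1.7321i, -2.0000-1.7321i]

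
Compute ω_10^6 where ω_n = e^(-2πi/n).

ω_10^6 = e^(-2πi·6/10)
= cos(-2π·6/10) + i·sin(-2π·6/10)
= cos(-12π/10) + i·sin(-12π/10)

ω_10^6 = cos(-12π/10) + i·sin(-12π/10) = -0.8090+0.5878i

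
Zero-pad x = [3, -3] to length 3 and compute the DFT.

Original 2-point DFT: [0, 6]
Zero-padded 3-point DFT provides frequency interpolation.

DFT_3([x, 0, ...]) = [0, 4.5000+2.5981i, 4.5000-2.5981i]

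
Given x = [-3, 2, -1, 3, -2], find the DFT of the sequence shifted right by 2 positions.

Time shift by 2: X_shifted[k] = ω_5^(2k) · X[k]
Shifted x = [3, -2, -3, 2, -1]

DFT(x[n-2]) = [-1, 2.8820+3.8900i, 5.1180-4.1675i, 5.1180+4.1675i, 2.8820-3.8900i]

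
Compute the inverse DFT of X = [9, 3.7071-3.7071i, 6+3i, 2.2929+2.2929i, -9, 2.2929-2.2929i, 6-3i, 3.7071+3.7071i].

x[n] = (1/8) Σ(k=0 to 7) X[k] · e^(2πikn/8)

Computing each x[n]:
x[0] = 3
x[1] = 2
x[2] = 0
x[3] = 3
x[4] = 0
x[5] = 1
x[6] = -3
x[7] = 3

x = [3, 2, 0, 3, 0, 1, -3, 3]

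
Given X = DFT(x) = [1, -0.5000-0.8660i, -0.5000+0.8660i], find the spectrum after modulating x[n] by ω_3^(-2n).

Modulation property: DFT(ω_3^(-2n)·x[n]) = X[(k-2) mod 3], so circularly shift X by 2 positions.

X[k-2] = [-0.5000-0.8660i, -0.5000+0.8660i, 1]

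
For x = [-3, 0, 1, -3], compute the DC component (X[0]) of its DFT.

X[0] = Σ(n=0 to 3) x[n] · ω_4^0 = Σ x[n]
= (-3) + (0) + (1) + (-3)

X[0] = -5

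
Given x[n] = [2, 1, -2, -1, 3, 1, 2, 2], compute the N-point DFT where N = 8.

X[k] = Σ(n=0 to 7) x[n] · ω_8^(nk)
where ω_8 = e^(-2πi/8)

Computing each X[k]:
X[0] = 8
X[1] = 1.1213+6.1213i
X[2] = 5-1i
X[3] = -3.1213-1.8787i
X[4] = 2
X[5] = -3.1213+1.8787i
X[6] = 5+1i
X[7] = 1.1213-6.1213i

X = [8, 1.1213+6.1213i, 5-1i, -3.1213-1.8787i, 2, -3.1213+1.8787i, 5+1i, 1.1213-6.1213i]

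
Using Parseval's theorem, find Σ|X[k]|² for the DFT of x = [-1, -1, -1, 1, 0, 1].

Parseval: Σ|x[n]|² = (1/N)Σ|X[k]|², so Σ|X[k]|² = N·Σ|x[n]|² = 6·5.0000

Σ|X[k]|² = N·Σ|x[n]|² = 6·5.0000 = 30.0000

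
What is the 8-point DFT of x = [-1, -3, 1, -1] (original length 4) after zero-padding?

Original 4-point DFT: [-4, -2+2i, 4, -2-2i]
Zero-padded 8-point DFT provides frequency interpolation.

DFT_8([x, 0, ...]) = [-4, -2.4142+1.8284i, -2+2i, 0.4142+3.8284i, 4, 0.4142-3.8284i, -2-2i, -2.4142-1.8284i]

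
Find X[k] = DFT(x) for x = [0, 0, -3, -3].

X[k] = Σ(n=0 to 3) x[n] · ω_4^(nk)
where ω_4 = e^(-2πi/4)

Computing each X[k]:
X[0] = -6
X[1] = 3-3i
X[2] = 0
X[3] = 3+3i

X = [-6, 3-3i, 0, 3+3i]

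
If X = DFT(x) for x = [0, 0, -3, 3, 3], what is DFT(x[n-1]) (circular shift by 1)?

Time shift by 1: X_shifted[k] = ω_5^(1k) · X[k]
Shifted x = [3, 0, 0, -3, 3]

DFT(x[n-1]) = [3, 6.3541+1.0898i, -0.3541+4.6165i, -0.3541-4.6165i, 6.3541-1.0898i]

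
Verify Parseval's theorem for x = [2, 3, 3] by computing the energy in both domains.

Time domain:
Σ|x[n]|² = |2|² + |3|² + |3|² = 22.0000

Frequency domain:
(1/3)Σ|X[k]|² = (1/3)(|8|² + |-1|² + |-1|²) = (1/3)·66.0000 = 22.0000

Both sides agree, confirming Parseval's theorem.

Σ|x[n]|² = (1/N)Σ|X[k]|² = 22.0000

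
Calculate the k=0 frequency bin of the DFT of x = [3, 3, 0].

X[0] = Σ(n=0 to 2) x[n] · ω_3^0 = Σ x[n]
= (3) + (3) + (0)

X[0] = 6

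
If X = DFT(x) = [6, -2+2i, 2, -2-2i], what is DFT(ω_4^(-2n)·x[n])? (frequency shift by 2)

Modulation property: DFT(ω_4^(-2n)·x[n]) = X[(k-2) mod 4], so circularly shift X by 2 positions.

X[k-2] = [2, -2-2i, 6, -2+2i]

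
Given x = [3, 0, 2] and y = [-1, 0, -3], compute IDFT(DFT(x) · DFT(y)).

(x ⊛ y)[n] = Σ(m=0 to 2) x[m] · y[(n-m) mod 3]

Computing each output sample:
(x ⊛ y)[0] = -3
(x ⊛ y)[1] = -6
(x ⊛ y)[2] = -11

x ⊛ y = [-3, -6, -11]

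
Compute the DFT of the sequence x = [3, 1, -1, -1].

X[k] = Σ(n=0 to 3) x[n] · ω_4^(nk)
where ω_4 = e^(-2πi/4)

Computing each X[k]:
X[0] = 2
X[1] = 4-2i
X[2] = 2
X[3] = 4+2i

X = [2, 4-2i, 2, 4+2i]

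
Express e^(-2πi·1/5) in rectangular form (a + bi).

ω_5^1 = e^(-2πi·1/5)
= cos(-2π·1/5) + i·sin(-2π·1/5)
= cos(-2π/5) + i·sin(-2π/5)

ω_5^1 = cos(-2π/5) + i·sin(-2π/5) = 0.3090-0.9511i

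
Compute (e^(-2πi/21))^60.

Since ω_21^21 = 1, powers reduce modulo 21.
60 mod 21 = 18
So ω_21^60 = ω_21^18 = e^(-2πi·18/21)

ω_21^60 = ω_21^18 = 0.6235+0.7818i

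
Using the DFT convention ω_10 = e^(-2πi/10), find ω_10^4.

ω_10^4 = e^(-2πi·4/10)
= cos(-2π·4/10) + i·sin(-2π·4/10)
= cos(-8π/10) + i·sin(-8π/10)

ω_10^4 = cos(-8π/10) + i·sin(-8π/10) = -0.8090-0.5878i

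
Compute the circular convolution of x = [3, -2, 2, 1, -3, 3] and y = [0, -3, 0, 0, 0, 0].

(x ⊛ y)[n] = Σ(m=0 to 5) x[m] · y[(n-m) mod 6]

Computing each output sample:
(x ⊛ y)[0] = -9
(x ⊛ y)[1] = -9
(x ⊛ y)[2] = 6
(x ⊛ y)[3] = -6
(x ⊛ y)[4] = -3
(x ⊛ y)[5] = 9

x ⊛ y = [-9, -9, 6, -6, -3, 9]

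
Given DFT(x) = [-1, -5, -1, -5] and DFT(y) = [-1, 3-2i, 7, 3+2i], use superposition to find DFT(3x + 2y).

By linearity: DFT(3x + 2y) = 3·DFT(x) + 2·DFT(y)
= 3·[-1, -5, -1, -5] + 2·[-1, 3-2i, 7, 3+2i]

Computing element-wise:
Z[0] = 3·(-1) + 2·(-1) = -5
Z[1] = 3·(-5) + 2·(3-2i) = -9-4i
Z[2] = 3·(-1) + 2·(7) = 11
Z[3] = 3·(-5) + 2·(3+2i) = -9+4i

DFT(3x + 2y) = 3·X + 2·Y = [-5, -9-4i, 11, -9+4i]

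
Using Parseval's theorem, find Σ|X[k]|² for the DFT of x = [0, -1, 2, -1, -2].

Parseval: Σ|x[n]|² = (1/N)Σ|X[k]|², so Σ|X[k]|² = N·Σ|x[n]|² = 5·10.0000

Σ|X[k]|² = N·Σ|x[n]|² = 5·10.0000 = 50.0000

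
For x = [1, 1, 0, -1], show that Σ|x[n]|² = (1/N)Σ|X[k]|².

Time domain:
Σ|x[n]|² = |1|² + |1|² + |0|² + |-1|² = 3.0000

Frequency domain:
(1/4)Σ|X[k]|² = (1/4)(|1|² + |1-2i|² + |1|² + |1+2i|²) = (1/4)·12.0000 = 3.0000

Both sides agree, confirming Parseval's theorem.

Σ|x[n]|² = (1/N)Σ|X[k]|² = 3.0000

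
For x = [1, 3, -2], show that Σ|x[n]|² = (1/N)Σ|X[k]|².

Time domain:
Σ|x[n]|² = |1|² + |3|² + |-2|² = 14.0000

Frequency domain:
(1/3)Σ|X[k]|² = (1/3)(|2|² + |0.5000-4.3301i|² + |0.5000+4.3301i|²) = (1/3)·42.0000 = 14.0000

Both sides agree, confirming Parseval's theorem.

Σ|x[n]|² = (1/N)Σ|X[k]|² = 14.0000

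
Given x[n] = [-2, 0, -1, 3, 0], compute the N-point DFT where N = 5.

X[k] = Σ(n=0 to 4) x[n] · ω_5^(nk)
where ω_5 = e^(-2πi/5)

Computing each X[k]:
X[0] = 0
X[1] = -3.6180+2.3511i
X[2] = -1.3820-3.8042i
X[3] = -1.3820+3.8042i
X[4] = -3.6180-2.3511i

X = [0, -3.6180+2.3511i, -1.3820-3.8042i, -1.3820+3.8042i, -3.6180-2.3511i]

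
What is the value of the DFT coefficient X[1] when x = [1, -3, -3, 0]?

X[1] = Σ(n=0 to 3) x[n] · ω_4^(1n) where ω_4 = e^(-2πi/4)
= (1)·ω_4^0 + (-3)·ω_4^1 + (-3)·ω_4^2 + (0)·ω_4^3

X[1] = 4+3i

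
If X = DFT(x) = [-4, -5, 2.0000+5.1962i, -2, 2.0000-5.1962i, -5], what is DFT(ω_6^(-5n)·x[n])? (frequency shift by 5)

Modulation property: DFT(ω_6^(-5n)·x[n]) = X[(k-5) mod 6], so circularly shift X by 5 positions.

X[k-5] = [-5, 2.0000+5.1962i, -2, 2.0000-5.1962i, -5, -4]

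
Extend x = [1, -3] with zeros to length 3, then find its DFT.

Original 2-point DFT: [-2, 4]
Zero-padded 3-point DFT provides frequency interpolation.

DFT_3([x, 0, ...]) = [-2, 2.5000+2.5981i, 2.5000-2.5981i]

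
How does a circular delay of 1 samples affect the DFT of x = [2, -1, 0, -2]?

Time shift by 1: X_shifted[k] = ω_4^(1k) · X[k]
Shifted x = [-2, 2, -1, 0]

DFT(x[n-1]) = [-1, -1-2i, -5, -1+2i]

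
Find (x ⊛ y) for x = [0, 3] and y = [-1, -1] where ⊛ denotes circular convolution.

(x ⊛ y)[n] = Σ(m=0 to 1) x[m] · y[(n-m) mod 2]

Computing each output sample:
(x ⊛ y)[0] = -3
(x ⊛ y)[1] = -3

x ⊛ y = [-3, -3]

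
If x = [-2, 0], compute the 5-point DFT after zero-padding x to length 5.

Original 2-point DFT: [-2, -2]
Zero-padded 5-point DFT provides frequency interpolation.

DFT_5([x, 0, ...]) = [-2, -2, -2, -2, -2]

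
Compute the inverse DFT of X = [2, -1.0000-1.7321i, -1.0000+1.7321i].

x[n] = (1/3) Σ(k=0 to 2) X[k] · e^(2πikn/3)

Computing each x[n]:
x[0] = 0
x[1] = 2
x[2] = 0

x = [0, 2, 0]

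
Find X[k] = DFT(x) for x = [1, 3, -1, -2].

X[k] = Σ(n=0 to 3) x[n] · ω_4^(nk)
where ω_4 = e^(-2πi/4)

Computing each X[k]:
X[0] = 1
X[1] = 2-5i
X[2] = -1
X[3] = 2+5i

X = [1, 2-5i, -1, 2+5i]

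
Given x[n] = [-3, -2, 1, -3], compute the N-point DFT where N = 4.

X[k] = Σ(n=0 to 3) x[n] · ω_4^(nk)
where ω_4 = e^(-2πi/4)

Computing each X[k]:
X[0] = -7
X[1] = -4-1i
X[2] = 3
X[3] = -4+1i

X = [-7, -4-1i, 3, -4+1i]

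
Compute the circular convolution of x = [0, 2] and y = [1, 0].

(x ⊛ y)[n] = Σ(m=0 to 1) x[m] · y[(n-m) mod 2]

Computing each output sample:
(x ⊛ y)[0] = 0
(x ⊛ y)[1] = 2

x ⊛ y = [0, 2]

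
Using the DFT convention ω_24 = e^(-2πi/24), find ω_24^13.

ω_24^13 = e^(-2πi·13/24)
= cos(-2π·13/24) + i·sin(-2π·13/24)
= cos(-26π/24) + i·sin(-26π/24)

ω_24^13 = cos(-26π/24) + i·sin(-26π/24) = -0.9659+0.2588i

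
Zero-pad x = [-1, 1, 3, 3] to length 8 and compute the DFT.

Original 4-point DFT: [6, -4+2i, -2, -4-2i]
Zero-padded 8-point DFT provides frequency interpolation.

DFT_8([x, 0, ...]) = [6, -2.4142-5.8284i, -4+2i, 0.4142+0.1716i, -2, 0.4142-0.1716i, -4-2i, -2.4142+5.8284i]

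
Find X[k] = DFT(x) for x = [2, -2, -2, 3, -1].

X[k] = Σ(n=0 to 4) x[n] · ω_5^(nk)
where ω_5 = e^(-2πi/5)

Computing each X[k]:
X[0] = 0
X[1] = 0.2639+3.8900i
X[2] = 4.7361-4.1675i
X[3] = 4.7361+4.1675i
X[4] = 0.2639-3.8900i

X = [0, 0.2639+3.8900i, 4.7361-4.1675i, 4.7361+4.1675i, 0.2639-3.8900i]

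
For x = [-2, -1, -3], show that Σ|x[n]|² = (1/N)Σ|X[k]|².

Time domain:
Σ|x[n]|² = |-2|² + |-1|² + |-3|² = 14.0000

Frequency domain:
(1/3)Σ|X[k]|² = (1/3)(|-6|² + |-1.7321i|² + |1.7321i|²) = (1/3)·42.0000 = 14.0000

Both sides agree, confirming Parseval's theorem.

Σ|x[n]|² = (1/N)Σ|X[k]|² = 14.0000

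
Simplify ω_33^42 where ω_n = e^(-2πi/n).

Since ω_33^33 = 1, powers reduce modulo 33.
42 mod 33 = 9
So ω_33^42 = ω_33^9 = e^(-2πi·9/33)

ω_33^42 = ω_33^9 = -0.1423-0.9898i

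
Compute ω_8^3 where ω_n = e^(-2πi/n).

ω_8^3 = e^(-2πi·3/8)
= cos(-2π·3/8) + i·sin(-2π·3/8)
= cos(-6π/8) + i·sin(-6π/8)

ω_8^3 = cos(-6π/8) + i·sin(-6π/8) = -0.7071-0.7071i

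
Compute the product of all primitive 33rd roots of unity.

The primitive 33rd roots of unity are ω_33^k for k coprime to 33: k ∈ {1, 2, 4, 5, 7, 8, 10, 13, 14, 16, 17, 19, 20, 23, 25, 26, 28, 29, 31, 32}
Their product equals the constant term of the cyclotomic polynomial Φ_33(x) up to sign.
For n ≥ 3, the product of all primitive nth roots of unity is 1. (For n=1 it is 1; for n=2 it is -1.)

1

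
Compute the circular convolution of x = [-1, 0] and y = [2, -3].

(x ⊛ y)[n] = Σ(m=0 to 1) x[m] · y[(n-m) mod 2]

Computing each output sample:
(x ⊛ y)[0] = -2
(x ⊛ y)[1] = 3

x ⊛ y = [-2, 3]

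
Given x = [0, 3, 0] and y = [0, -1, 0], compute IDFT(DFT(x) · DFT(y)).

(x ⊛ y)[n] = Σ(m=0 to 2) x[m] · y[(n-m) mod 3]

Computing each output sample:
(x ⊛ y)[0] = 0
(x ⊛ y)[1] = 0
(x ⊛ y)[2] = -3

x ⊛ y = [0, 0, -3]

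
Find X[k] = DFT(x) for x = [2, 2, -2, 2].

X[k] = Σ(n=0 to 3) x[n] · ω_4^(nk)
where ω_4 = e^(-2πi/4)

Computing each X[k]:
X[0] = 4
X[1] = 4
X[2] = -4
X[3] = 4

X = [4, 4, -4, 4]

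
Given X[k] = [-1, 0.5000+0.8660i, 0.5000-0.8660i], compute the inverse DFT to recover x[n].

x[n] = (1/3) Σ(k=0 to 2) X[k] · e^(2πikn/3)

Computing each x[n]:
x[0] = 0
x[1] = -1
x[2] = 0

x = [0, -1, 0]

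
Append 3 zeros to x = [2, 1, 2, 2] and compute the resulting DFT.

Original 4-point DFT: [7, 1i, 1, -1i]
Zero-padded 7-point DFT provides frequency interpolation.

DFT_7([x, 0, ...]) = [7, 0.3765-3.5995i, 1.2225+1.4565i, 1.9010-0.8201i, 1.9010+0.8201i, 1.2225-1.4565i, 0.3765+3.5995i]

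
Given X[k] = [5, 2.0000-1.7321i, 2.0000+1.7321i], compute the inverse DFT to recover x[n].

x[n] = (1/3) Σ(k=0 to 2) X[k] · e^(2πikn/3)

Computing each x[n]:
x[0] = 3
x[1] = 2
x[2] = 0

x = [3, 2, 0]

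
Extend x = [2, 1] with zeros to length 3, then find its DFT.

Original 2-point DFT: [3, 1]
Zero-padded 3-point DFT provides frequency interpolation.

DFT_3([x, 0, ...]) = [3, 1.5000-0.8660i, 1.5000+0.8660i]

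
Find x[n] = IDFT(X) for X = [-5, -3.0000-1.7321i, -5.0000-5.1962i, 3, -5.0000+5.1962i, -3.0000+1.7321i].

x[n] = (1/6) Σ(k=0 to 5) X[k] · e^(2πikn/6)

Computing each x[n]:
x[0] = -3
x[1] = 1
x[2] = 0
x[3] = -2
x[4] = 2
x[5] = -3

x = [-3, 1, 0, -2, 2, -3]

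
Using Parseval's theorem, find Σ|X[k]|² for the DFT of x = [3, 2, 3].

Parseval: Σ|x[n]|² = (1/N)Σ|X[k]|², so Σ|X[k]|² = N·Σ|x[n]|² = 3·22.0000

Σ|X[k]|² = N·Σ|x[n]|² = 3·22.0000 = 66.0000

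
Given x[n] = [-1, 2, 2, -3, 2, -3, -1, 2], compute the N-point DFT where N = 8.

X[k] = Σ(n=0 to 7) x[n] · ω_8^(nk)
where ω_8 = e^(-2πi/8)

Computing each X[k]:
X[0] = 0
X[1] = 4.0711-3.0000i
X[2] = 0
X[3] = -10.0711+3.0000i
X[4] = 4
X[5] = -10.0711-3.0000i
X[6] = 0
X[7] = 4.0711+3.0000i

X = [0, 4.0711-3.0000i, 0, -10.0711+3.0000i, 4, -10.0711-3.0000i, 0, 4.0711+3.0000i]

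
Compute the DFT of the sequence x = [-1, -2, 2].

X[k] = Σ(n=0 to 2) x[n] · ω_3^(nk)
where ω_3 = e^(-2πi/3)

Computing each X[k]:
X[0] = -1
X[1] = -1.0000+3.4641i
X[2] = -1.0000-3.4641i

X = [-1, -1.0000+3.4641i, -1.0000-3.4641i]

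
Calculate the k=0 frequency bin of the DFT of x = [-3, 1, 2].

X[0] = Σ(n=0 to 2) x[n] · ω_3^0 = Σ x[n]
= (-3) + (1) + (2)

X[0] = 0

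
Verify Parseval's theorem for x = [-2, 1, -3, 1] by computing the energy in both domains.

Time domain:
Σ|x[n]|² = |-2|² + |1|² + |-3|² + |1|² = 15.0000

Frequency domain:
(1/4)Σ|X[k]|² = (1/4)(|-3|² + |1|² + |-7|² + |1|²) = (1/4)·60.0000 = 15.0000

Both sides agree, confirming Parseval's theorem.

Σ|x[n]|² = (1/N)Σ|X[k]|² = 15.0000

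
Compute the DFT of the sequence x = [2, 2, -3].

X[k] = Σ(n=0 to 2) x[n] · ω_3^(nk)
where ω_3 = e^(-2πi/3)

Computing each X[k]:
X[0] = 1
X[1] = 2.5000-4.3301i
X[2] = 2.5000+4.3301i

X = [1, 2.5000-4.3301i, 2.5000+4.3301i]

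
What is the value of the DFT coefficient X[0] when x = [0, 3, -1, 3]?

X[0] = Σ(n=0 to 3) x[n] · ω_4^0 = Σ x[n]
= (0) + (3) + (-1) + (3)

X[0] = 5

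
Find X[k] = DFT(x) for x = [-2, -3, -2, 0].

X[k] = Σ(n=0 to 3) x[n] · ω_4^(nk)
where ω_4 = e^(-2πi/4)

Computing each X[k]:
X[0] = -7
X[1] = 3i
X[2] = -1
X[3] = -3i

X = [-7, 3i, -1, -3i]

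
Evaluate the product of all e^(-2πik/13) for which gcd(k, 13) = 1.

The primitive 13th roots of unity are ω_13^k for k coprime to 13: k ∈ {1, 2, 3, 4, 5, 6, 7, 8, 9, 10, 11, 12}
Their product equals the constant term of the cyclotomic polynomial Φ_13(x) up to sign.
For n ≥ 3, the product of all primitive nth roots of unity is 1. (For n=1 it is 1; for n=2 it is -1.)

1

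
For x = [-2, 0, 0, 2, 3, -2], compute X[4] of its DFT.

X[4] = Σ(n=0 to 5) x[n] · ω_6^(4n) where ω_6 = e^(-2πi/6)
= (-2)·ω_6^0 + (0)·ω_6^4 + (0)·ω_6^8 + (2)·ω_6^12 + (3)·ω_6^16 + (-2)·ω_6^20

X[4] = -0.5000+4.3301i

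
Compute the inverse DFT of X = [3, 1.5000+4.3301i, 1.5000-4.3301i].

x[n] = (1/3) Σ(k=0 to 2) X[k] · e^(2πikn/3)

Computing each x[n]:
x[0] = 2
x[1] = -2
x[2] = 3

x = [2, -2, 3]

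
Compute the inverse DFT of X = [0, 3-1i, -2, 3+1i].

x[n] = (1/4) Σ(k=0 to 3) X[k] · e^(2πikn/4)

Computing each x[n]:
x[0] = 1
x[1] = 1
x[2] = -2
x[3] = 0

x = [1, 1, -2, 0]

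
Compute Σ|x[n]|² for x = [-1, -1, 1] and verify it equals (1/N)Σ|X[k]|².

Time domain:
Σ|x[n]|² = |-1|² + |-1|² + |1|² = 3.0000

Frequency domain:
(1/3)Σ|X[k]|² = (1/3)(|-1|² + |-1.0000+1.7321i|² + |-1.0000-1.7321i|²) = (1/3)·9.0000 = 3.0000

Both sides agree, confirming Parseval's theorem.

Σ|x[n]|² = (1/N)Σ|X[k]|² = 3.0000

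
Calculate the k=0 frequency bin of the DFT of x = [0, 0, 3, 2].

X[0] = Σ(n=0 to 3) x[n] · ω_4^0 = Σ x[n]
= (0) + (0) + (3) + (2)

X[0] = 5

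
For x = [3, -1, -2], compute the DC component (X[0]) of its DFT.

X[0] = Σ(n=0 to 2) x[n] · ω_3^0 = Σ x[n]
= (3) + (-1) + (-2)

X[0] = 0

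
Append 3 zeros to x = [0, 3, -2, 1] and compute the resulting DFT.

Original 4-point DFT: [2, 2-2i, -6, 2+2i]
Zero-padded 7-point DFT provides frequency interpolation.

DFT_7([x, 0, ...]) = [2, 1.4145-0.8295i, 1.7579-3.0107i, -4.1724-3.8402i, -4.1724+3.8402i, 1.7579+3.0107i, 1.4145+0.8295i]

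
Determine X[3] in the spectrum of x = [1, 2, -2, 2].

X[3] = Σ(n=0 to 3) x[n] · ω_4^(3n) where ω_4 = e^(-2πi/4)
= (1)·ω_4^0 + (2)·ω_4^3 + (-2)·ω_4^6 + (2)·ω_4^9

X[3] = 3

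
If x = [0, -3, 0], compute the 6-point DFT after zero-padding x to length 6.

Original 3-point DFT: [-3, 1.5000+2.5981i, 1.5000-2.5981i]
Zero-padded 6-point DFT provides frequency interpolation.

DFT_6([x, 0, ...]) = [-3, -1.5000+2.5981i, 1.5000+2.5981i, 3, 1.5000-2.5981i, -1.5000-2.5981i]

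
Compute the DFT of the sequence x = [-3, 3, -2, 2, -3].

X[k] = Σ(n=0 to 4) x[n] · ω_5^(nk)
where ω_5 = e^(-2πi/5)

Computing each X[k]:
X[0] = -3
X[1] = -3.0000-3.3552i
X[2] = -3.0000-7.3309i
X[3] = -3.0000+7.3309i
X[4] = -3.0000+3.3552i

X = [-3, -3.0000-3.3552i, -3.0000-7.3309i, -3.0000+7.3309i, -3.0000+3.3552i]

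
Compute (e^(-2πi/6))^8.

Since ω_6^6 = 1, powers reduce modulo 6.
8 mod 6 = 2
So ω_6^8 = ω_6^2 = e^(-2πi·2/6)

ω_6^8 = ω_6^2 = -0.5000-0.8660i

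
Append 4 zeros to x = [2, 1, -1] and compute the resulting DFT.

Original 3-point DFT: [2, 2.0000-1.7321i, 2.0000+1.7321i]
Zero-padded 7-point DFT provides frequency interpolation.

DFT_7([x, 0, ...]) = [2, 2.8460+0.1931i, 2.6784-1.4088i, 0.4755-1.2157i, 0.4755+1.2157i, 2.6784+1.4088i, 2.8460-0.1931i]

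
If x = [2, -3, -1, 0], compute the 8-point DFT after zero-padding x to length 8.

Original 4-point DFT: [-2, 3+3i, 4, 3-3i]
Zero-padded 8-point DFT provides frequency interpolation.

DFT_8([x, 0, ...]) = [-2, -0.1213+3.1213i, 3+3i, 4.1213+1.1213i, 4, 4.1213-1.1213i, 3-3i, -0.1213-3.1213i]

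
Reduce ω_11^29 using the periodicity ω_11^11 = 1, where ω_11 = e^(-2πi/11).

Since ω_11^11 = 1, powers reduce modulo 11.
29 mod 11 = 7
So ω_11^29 = ω_11^7 = e^(-2πi·7/11)

ω_11^29 = ω_11^7 = -0.6549+0.7557i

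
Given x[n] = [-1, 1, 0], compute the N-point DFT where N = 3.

X[k] = Σ(n=0 to 2) x[n] · ω_3^(nk)
where ω_3 = e^(-2πi/3)

Computing each X[k]:
X[0] = 0
X[1] = -1.5000-0.8660i
X[2] = -1.5000+0.8660i

X = [0, -1.5000-0.8660i, -1.5000+0.8660i]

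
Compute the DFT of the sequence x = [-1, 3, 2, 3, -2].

X[k] = Σ(n=0 to 4) x[n] · ω_5^(nk)
where ω_5 = e^(-2πi/5)

Computing each X[k]:
X[0] = 5
X[1] = -4.7361-4.1675i
X[2] = -0.2639-3.8900i
X[3] = -0.2639+3.8900i
X[4] = -4.7361+4.1675i

X = [5, -4.7361-4.1675i, -0.2639-3.8900i, -0.2639+3.8900i, -4.7361+4.1675i]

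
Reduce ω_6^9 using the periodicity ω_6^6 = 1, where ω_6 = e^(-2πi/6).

Since ω_6^6 = 1, powers reduce modulo 6.
9 mod 6 = 3
So ω_6^9 = ω_6^3 = e^(-2πi·3/6)

ω_6^9 = ω_6^3 = -1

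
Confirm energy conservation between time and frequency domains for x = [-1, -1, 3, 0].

Time domain:
Σ|x[n]|² = |-1|² + |-1|² + |3|² + |0|² = 11.0000

Frequency domain:
(1/4)Σ|X[k]|² = (1/4)(|1|² + |-4+1i|² + |3|² + |-4-1i|²) = (1/4)·44.0000 = 11.0000

Both sides agree, confirming Parseval's theorem.

Σ|x[n]|² = (1/N)Σ|X[k]|² = 11.0000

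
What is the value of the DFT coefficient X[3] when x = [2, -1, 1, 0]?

X[3] = Σ(n=0 to 3) x[n] · ω_4^(3n) where ω_4 = e^(-2πi/4)
= (2)·ω_4^0 + (-1)·ω_4^3 + (1)·ω_4^6 + (0)·ω_4^9

X[3] = 1-1i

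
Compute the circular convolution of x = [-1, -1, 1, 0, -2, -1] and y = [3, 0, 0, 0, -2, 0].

(x ⊛ y)[n] = Σ(m=0 to 5) x[m] · y[(n-m) mod 6]

Computing each output sample:
(x ⊛ y)[0] = -5
(x ⊛ y)[1] = -3
(x ⊛ y)[2] = 7
(x ⊛ y)[3] = 2
(x ⊛ y)[4] = -4
(x ⊛ y)[5] = -1

x ⊛ y = [-5, -3, 7, 2, -4, -1]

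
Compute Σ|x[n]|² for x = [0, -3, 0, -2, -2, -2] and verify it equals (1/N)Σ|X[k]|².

Time domain:
Σ|x[n]|² = |0|² + |-3|² + |0|² + |-2|² + |-2|² + |-2|² = 21.0000

Frequency domain:
(1/6)Σ|X[k]|² = (1/6)(|-9|² + |0.5000-0.8660i|² + |1.5000+2.5981i|² + |5|² + |1.5000-2.5981i|² + |0.5000+0.8660i|²) = (1/6)·126.0000 = 21.0000

Both sides agree, confirming Parseval's theorem.

Σ|x[n]|² = (1/N)Σ|X[k]|² = 21.0000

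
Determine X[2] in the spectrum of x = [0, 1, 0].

X[2] = Σ(n=0 to 2) x[n] · ω_3^(2n) where ω_3 = e^(-2πi/3)
= (0)·ω_3^0 + (1)·ω_3^2 + (0)·ω_3^4

X[2] = -0.5000+0.8660i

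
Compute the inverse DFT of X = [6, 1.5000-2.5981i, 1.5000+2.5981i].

x[n] = (1/3) Σ(k=0 to 2) X[k] · e^(2πikn/3)

Computing each x[n]:
x[0] = 3
x[1] = 3
x[2] = 0

x = [3, 3, 0]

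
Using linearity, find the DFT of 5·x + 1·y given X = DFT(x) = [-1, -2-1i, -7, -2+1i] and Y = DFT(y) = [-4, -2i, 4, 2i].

By linearity: DFT(5x + 1y) = 5·DFT(x) + 1·DFT(y)
= 5·[-1, -2-1i, -7, -2+1i] + 1·[-4, -2i, 4, 2i]

Computing element-wise:
Z[0] = 5·(-1) + 1·(-4) = -9
Z[1] = 5·(-2-1i) + 1·(-2i) = -10-7i
Z[2] = 5·(-7) + 1·(4) = -31
Z[3] = 5·(-2+1i) + 1·(2i) = -10+7i

DFT(5x + 1y) = 5·X + 1·Y = [-9, -10-7i, -31, -10+7i]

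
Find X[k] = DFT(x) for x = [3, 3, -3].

X[k] = Σ(n=0 to 2) x[n] · ω_3^(nk)
where ω_3 = e^(-2πi/3)

Computing each X[k]:
X[0] = 3
X[1] = 3.0000-5.1962i
X[2] = 3.0000+5.1962i

X = [3, 3.0000-5.1962i, 3.0000+5.1962i]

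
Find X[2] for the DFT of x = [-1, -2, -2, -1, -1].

X[2] = Σ(n=0 to 4) x[n] · ω_5^(2n) where ω_5 = e^(-2πi/5)
= (-1)·ω_5^0 + (-2)·ω_5^2 + (-2)·ω_5^4 + (-1)·ω_5^6 + (-1)·ω_5^8

X[2] = 0.5000-0.3633i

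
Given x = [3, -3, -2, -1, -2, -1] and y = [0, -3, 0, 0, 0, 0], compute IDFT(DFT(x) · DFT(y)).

(x ⊛ y)[n] = Σ(m=0 to 5) x[m] · y[(n-m) mod 6]

Computing each output sample:
(x ⊛ y)[0] = 3
(x ⊛ y)[1] = -9
(x ⊛ y)[2] = 9
(x ⊛ y)[3] = 6
(x ⊛ y)[4] = 3
(x ⊛ y)[5] = 6

x ⊛ y = [3, -9, 9, 6, 3, 6]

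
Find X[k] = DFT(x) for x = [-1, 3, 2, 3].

X[k] = Σ(n=0 to 3) x[n] · ω_4^(nk)
where ω_4 = e^(-2πi/4)

Computing each X[k]:
X[0] = 7
X[1] = -3
X[2] = -5
X[3] = -3

X = [7, -3, -5, -3]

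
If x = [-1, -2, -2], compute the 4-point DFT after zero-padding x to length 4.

Original 3-point DFT: [-5, 1, 1]
Zero-padded 4-point DFT provides frequency interpolation.

DFT_4([x, 0, ...]) = [-5, 1+2i, -1, 1-2i]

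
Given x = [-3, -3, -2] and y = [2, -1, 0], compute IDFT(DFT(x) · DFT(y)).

(x ⊛ y)[n] = Σ(m=0 to 2) x[m] · y[(n-m) mod 3]

Computing each output sample:
(x ⊛ y)[0] = -4
(x ⊛ y)[1] = -3
(x ⊛ y)[2] = -1

x ⊛ y = [-4, -3, -1]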